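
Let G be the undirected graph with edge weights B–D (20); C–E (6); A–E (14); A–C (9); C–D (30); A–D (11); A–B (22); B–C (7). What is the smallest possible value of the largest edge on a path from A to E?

9

Comparing a few candidate routes:
A - D - B - C - E: max(11, 20, 7, 6) = 20
A - E: max(14) = 14
A - B - C - E: max(22, 7, 6) = 22
A - B - D - C - E: max(22, 20, 30, 6) = 30
A - C - E: max(9, 6) = 9
The minimum achievable maximum is 9.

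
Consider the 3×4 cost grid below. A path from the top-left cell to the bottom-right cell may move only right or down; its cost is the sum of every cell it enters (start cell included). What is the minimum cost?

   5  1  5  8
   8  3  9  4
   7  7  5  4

Path r0c0→r0c1→r1c1→r2c1→r2c2→r2c3: 5 + 1 + 3 + 7 + 5 + 4 = 25.
(Top row then right column would cost 27.)

25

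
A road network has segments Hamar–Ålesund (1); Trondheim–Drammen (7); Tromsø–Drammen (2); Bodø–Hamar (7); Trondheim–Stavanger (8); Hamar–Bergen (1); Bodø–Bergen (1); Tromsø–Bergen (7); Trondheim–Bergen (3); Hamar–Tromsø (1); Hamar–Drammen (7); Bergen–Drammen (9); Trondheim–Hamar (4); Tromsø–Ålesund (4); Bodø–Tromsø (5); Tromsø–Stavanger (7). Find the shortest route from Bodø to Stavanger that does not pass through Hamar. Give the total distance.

A few of the Bodø→Stavanger routes:
Bodø → Bergen → Drammen → Tromsø → Stavanger: 1 + 9 + 2 + 7 = 19
Bodø → Tromsø → Stavanger: 5 + 7 = 12
Bodø → Bergen → Tromsø → Stavanger: 1 + 7 + 7 = 15
Bodø → Bergen → Trondheim → Stavanger: 1 + 3 + 8 = 12
Shortest: 12 mi.

12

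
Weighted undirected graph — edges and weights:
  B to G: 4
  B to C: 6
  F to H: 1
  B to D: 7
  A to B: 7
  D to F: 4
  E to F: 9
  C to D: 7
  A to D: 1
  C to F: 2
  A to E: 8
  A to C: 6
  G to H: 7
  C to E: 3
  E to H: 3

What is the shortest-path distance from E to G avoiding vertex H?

Comparing a few candidate routes:
E - C - F - D - B - G: 3 + 2 + 4 + 7 + 4 = 20
E - A - B - G: 8 + 7 + 4 = 19
E - A - D - B - G: 8 + 1 + 7 + 4 = 20
E - C - F - D - A - B - G: 3 + 2 + 4 + 1 + 7 + 4 = 21
E - C - A - B - G: 3 + 6 + 7 + 4 = 20
E - C - B - G: 3 + 6 + 4 = 13
Best route has total 13.

13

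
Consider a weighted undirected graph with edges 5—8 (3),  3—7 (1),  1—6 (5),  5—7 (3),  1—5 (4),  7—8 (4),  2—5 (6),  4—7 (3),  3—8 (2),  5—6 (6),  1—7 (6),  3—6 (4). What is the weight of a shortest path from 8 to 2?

Checking several routes:
8 -> 3 -> 7 -> 5 -> 2: 2 + 1 + 3 + 6 = 12
8 -> 7 -> 1 -> 5 -> 2: 4 + 6 + 4 + 6 = 20
8 -> 3 -> 6 -> 5 -> 2: 2 + 4 + 6 + 6 = 18
8 -> 3 -> 7 -> 1 -> 5 -> 2: 2 + 1 + 6 + 4 + 6 = 19
8 -> 5 -> 2: 3 + 6 = 9
8 -> 7 -> 5 -> 2: 4 + 3 + 6 = 13
Best route has total 9.

9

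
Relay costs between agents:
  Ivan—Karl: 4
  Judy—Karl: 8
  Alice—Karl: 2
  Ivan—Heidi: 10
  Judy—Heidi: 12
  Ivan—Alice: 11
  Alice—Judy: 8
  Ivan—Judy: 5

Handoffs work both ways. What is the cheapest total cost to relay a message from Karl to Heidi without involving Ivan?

20

Routes from Karl to Heidi avoiding Ivan:
Karl → Alice → Judy → Heidi: 2 + 8 + 12 = 22
Karl → Judy → Heidi: 8 + 12 = 20
The minimum is 20.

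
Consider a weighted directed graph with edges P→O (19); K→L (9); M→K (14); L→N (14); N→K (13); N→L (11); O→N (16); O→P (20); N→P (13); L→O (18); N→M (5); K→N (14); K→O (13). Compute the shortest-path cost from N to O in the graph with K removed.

29

Paths from N to O avoiding K:
N → P → O: 13 + 19 = 32
N → L → O: 11 + 18 = 29
The minimum is 29.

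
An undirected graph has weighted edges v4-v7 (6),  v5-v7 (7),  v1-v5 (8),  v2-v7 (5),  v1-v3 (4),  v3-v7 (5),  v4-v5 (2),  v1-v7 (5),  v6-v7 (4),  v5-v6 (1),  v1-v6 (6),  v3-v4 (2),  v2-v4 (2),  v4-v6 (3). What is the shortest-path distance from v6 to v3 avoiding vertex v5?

Checking several routes:
v6 → v7 → v3: 4 + 5 = 9
v6 → v4 → v3: 3 + 2 = 5
v6 → v1 → v3: 6 + 4 = 10
The minimum is 5.

5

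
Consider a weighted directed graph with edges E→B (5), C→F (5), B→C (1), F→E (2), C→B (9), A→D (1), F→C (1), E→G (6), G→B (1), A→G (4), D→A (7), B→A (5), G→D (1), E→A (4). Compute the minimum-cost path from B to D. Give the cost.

6

Paths from B to D:
B→C→F→E→A→D: 1 + 5 + 2 + 4 + 1 = 13
B→A→D: 5 + 1 = 6
B→A→G→D: 5 + 4 + 1 = 10
B→C→F→E→G→D: 1 + 5 + 2 + 6 + 1 = 15
B→C→F→E→A→G→D: 1 + 5 + 2 + 4 + 4 + 1 = 17
The minimum is 6.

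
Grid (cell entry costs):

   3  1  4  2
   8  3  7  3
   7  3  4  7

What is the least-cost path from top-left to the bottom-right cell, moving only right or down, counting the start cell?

One optimal route is [0,0] [0,1] [0,2] [0,3] [1,3] [2,3].
Its cost is 3 + 1 + 4 + 2 + 3 + 7 = 20.

20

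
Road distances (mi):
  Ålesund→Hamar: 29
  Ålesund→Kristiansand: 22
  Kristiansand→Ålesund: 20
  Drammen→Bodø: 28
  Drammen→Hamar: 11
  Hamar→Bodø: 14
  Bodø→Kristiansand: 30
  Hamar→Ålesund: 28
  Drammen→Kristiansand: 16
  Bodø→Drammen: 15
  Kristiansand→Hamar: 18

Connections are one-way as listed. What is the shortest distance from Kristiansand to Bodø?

32

Routes from Kristiansand to Bodø:
Kristiansand - Ålesund - Hamar - Bodø: 20 + 29 + 14 = 63
Kristiansand - Hamar - Bodø: 18 + 14 = 32
Best route has total 32 mi.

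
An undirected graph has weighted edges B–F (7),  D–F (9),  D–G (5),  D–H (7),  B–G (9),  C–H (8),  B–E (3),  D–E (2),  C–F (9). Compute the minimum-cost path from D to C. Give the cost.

15

Paths from D to C:
D - H - C: 7 + 8 = 15
D - F - C: 9 + 9 = 18
D - G - B - F - C: 5 + 9 + 7 + 9 = 30
D - E - B - F - C: 2 + 3 + 7 + 9 = 21
Best route has total 15.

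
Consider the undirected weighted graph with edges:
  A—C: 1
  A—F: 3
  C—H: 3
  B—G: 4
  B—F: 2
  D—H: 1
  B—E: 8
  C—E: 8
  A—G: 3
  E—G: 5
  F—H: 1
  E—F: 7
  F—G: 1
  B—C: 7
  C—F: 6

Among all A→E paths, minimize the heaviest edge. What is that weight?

Checking several routes:
A - C - H - F - B - G - E: max(1, 3, 1, 2, 4, 5) = 5
A - C - H - F - G - E: max(1, 3, 1, 1, 5) = 5
A - G - E: max(3, 5) = 5
Best route has worst link 5.

5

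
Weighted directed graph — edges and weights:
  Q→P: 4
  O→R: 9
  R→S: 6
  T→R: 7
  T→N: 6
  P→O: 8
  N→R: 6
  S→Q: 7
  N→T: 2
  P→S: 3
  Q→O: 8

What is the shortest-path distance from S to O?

Routes from S to O:
S-Q-P-O: 7 + 4 + 8 = 19
S-Q-O: 7 + 8 = 15
Shortest: 15.

15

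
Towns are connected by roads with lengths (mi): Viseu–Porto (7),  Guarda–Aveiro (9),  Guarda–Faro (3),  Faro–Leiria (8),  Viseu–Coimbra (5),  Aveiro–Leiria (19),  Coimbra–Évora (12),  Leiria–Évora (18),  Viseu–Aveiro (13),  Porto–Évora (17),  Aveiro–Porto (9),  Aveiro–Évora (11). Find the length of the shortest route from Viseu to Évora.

Some routes from Viseu to Évora:
Viseu -> Aveiro -> Évora: 13 + 11 = 24
Viseu -> Porto -> Évora: 7 + 17 = 24
Viseu -> Coimbra -> Évora: 5 + 12 = 17
Viseu -> Porto -> Aveiro -> Évora: 7 + 9 + 11 = 27
The minimum is 17 mi.

17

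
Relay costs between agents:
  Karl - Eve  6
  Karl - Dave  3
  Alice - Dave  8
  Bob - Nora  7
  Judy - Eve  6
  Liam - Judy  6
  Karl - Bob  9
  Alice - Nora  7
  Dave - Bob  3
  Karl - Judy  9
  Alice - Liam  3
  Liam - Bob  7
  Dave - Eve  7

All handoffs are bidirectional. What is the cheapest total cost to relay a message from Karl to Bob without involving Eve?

Checking several routes:
Karl -> Judy -> Liam -> Bob: 9 + 6 + 7 = 22
Karl -> Dave -> Alice -> Liam -> Bob: 3 + 8 + 3 + 7 = 21
Karl -> Dave -> Bob: 3 + 3 = 6
Karl -> Dave -> Alice -> Nora -> Bob: 3 + 8 + 7 + 7 = 25
Karl -> Bob: 9
The minimum is 6.

6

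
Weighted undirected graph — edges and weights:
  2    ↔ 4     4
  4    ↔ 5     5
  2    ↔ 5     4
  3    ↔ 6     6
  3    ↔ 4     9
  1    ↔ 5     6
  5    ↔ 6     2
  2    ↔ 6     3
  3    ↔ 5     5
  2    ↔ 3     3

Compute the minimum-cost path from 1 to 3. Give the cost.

A few of the 1→3 routes:
1 → 5 → 6 → 2 → 3: 6 + 2 + 3 + 3 = 14
1 → 5 → 6 → 3: 6 + 2 + 6 = 14
1 → 5 → 3: 6 + 5 = 11
1 → 5 → 2 → 3: 6 + 4 + 3 = 13
Best route has total 11.

11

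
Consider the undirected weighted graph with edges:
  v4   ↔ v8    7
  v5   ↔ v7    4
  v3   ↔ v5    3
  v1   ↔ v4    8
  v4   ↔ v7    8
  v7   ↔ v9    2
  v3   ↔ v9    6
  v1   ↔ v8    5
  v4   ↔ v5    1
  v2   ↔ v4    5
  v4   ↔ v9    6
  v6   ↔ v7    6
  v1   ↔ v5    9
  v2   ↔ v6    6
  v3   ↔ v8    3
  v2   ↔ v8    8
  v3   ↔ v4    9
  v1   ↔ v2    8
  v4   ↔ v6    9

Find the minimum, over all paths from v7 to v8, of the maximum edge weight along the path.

4

Some routes from v7 to v8:
v7 - v5 - v4 - v9 - v3 - v8: max(4, 1, 6, 6, 3) = 6
v7 - v6 - v2 - v4 - v9 - v3 - v8: max(6, 6, 5, 6, 6, 3) = 6
v7 - v6 - v2 - v4 - v5 - v3 - v8: max(6, 6, 5, 1, 3, 3) = 6
v7 - v9 - v3 - v8: max(2, 6, 3) = 6
v7 - v9 - v4 - v5 - v3 - v8: max(2, 6, 1, 3, 3) = 6
v7 - v5 - v3 - v8: max(4, 3, 3) = 4
Smallest bottleneck: 4.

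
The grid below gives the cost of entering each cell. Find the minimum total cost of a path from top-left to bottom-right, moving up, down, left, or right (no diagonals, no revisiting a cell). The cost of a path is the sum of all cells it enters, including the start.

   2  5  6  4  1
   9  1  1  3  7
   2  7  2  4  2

17

Best path: [0,0]→[0,1]→[1,1]→[1,2]→[2,2]→[2,3]→[2,4]
Cost: 2 + 5 + 1 + 1 + 2 + 4 + 2 = 17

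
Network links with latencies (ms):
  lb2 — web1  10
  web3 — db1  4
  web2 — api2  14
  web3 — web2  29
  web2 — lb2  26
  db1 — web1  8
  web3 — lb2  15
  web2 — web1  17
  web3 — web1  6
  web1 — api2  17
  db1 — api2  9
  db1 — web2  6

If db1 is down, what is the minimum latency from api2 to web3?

23

Checking several routes:
api2 → web2 → web1 → web3: 14 + 17 + 6 = 37
api2 → web2 → web3: 14 + 29 = 43
api2 → web1 → lb2 → web3: 17 + 10 + 15 = 42
api2 → web2 → lb2 → web3: 14 + 26 + 15 = 55
api2 → web1 → web3: 17 + 6 = 23
Shortest: 23 ms.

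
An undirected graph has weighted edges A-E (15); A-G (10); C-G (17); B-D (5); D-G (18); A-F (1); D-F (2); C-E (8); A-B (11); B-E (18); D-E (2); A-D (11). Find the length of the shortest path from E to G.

15

Checking several routes:
E -> D -> A -> G: 2 + 11 + 10 = 23
E -> D -> G: 2 + 18 = 20
E -> D -> F -> A -> G: 2 + 2 + 1 + 10 = 15
E -> C -> G: 8 + 17 = 25
Shortest: 15.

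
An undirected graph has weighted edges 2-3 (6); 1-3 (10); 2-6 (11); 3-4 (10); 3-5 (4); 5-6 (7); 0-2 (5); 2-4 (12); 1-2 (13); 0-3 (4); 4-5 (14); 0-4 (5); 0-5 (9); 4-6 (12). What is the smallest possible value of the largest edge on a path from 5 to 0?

4

Checking several routes:
5 → 0: max(9) = 9
5 → 3 → 4 → 0: max(4, 10, 5) = 10
5 → 3 → 2 → 0: max(4, 6, 5) = 6
5 → 3 → 0: max(4, 4) = 4
Smallest bottleneck: 4.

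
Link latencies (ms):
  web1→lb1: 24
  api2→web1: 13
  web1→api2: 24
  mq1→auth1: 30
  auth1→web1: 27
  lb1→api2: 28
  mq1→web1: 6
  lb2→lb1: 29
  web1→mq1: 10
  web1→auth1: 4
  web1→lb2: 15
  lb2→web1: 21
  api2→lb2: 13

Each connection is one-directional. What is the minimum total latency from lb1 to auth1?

45

Paths from lb1 to auth1:
lb1 - api2 - web1 - auth1: 28 + 13 + 4 = 45
lb1 - api2 - web1 - mq1 - auth1: 28 + 13 + 10 + 30 = 81
lb1 - api2 - lb2 - web1 - auth1: 28 + 13 + 21 + 4 = 66
lb1 - api2 - lb2 - web1 - mq1 - auth1: 28 + 13 + 21 + 10 + 30 = 102
Shortest: 45 ms.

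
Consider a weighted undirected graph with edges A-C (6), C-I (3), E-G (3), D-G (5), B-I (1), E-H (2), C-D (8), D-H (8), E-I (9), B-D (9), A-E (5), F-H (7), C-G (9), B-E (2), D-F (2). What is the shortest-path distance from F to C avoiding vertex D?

15

Candidate routes:
F -> H -> E -> B -> I -> C: 7 + 2 + 2 + 1 + 3 = 15
F -> H -> E -> G -> C: 7 + 2 + 3 + 9 = 21
F -> H -> E -> A -> C: 7 + 2 + 5 + 6 = 20
F -> H -> E -> I -> C: 7 + 2 + 9 + 3 = 21
The minimum is 15.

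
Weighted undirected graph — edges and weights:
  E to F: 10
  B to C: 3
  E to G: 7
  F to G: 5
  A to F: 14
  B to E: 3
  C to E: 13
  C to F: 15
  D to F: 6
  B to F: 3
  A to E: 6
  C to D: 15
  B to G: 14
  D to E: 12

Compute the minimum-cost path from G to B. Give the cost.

Some routes from G to B:
G - B: 14
G - F - E - B: 5 + 10 + 3 = 18
G - E - B: 7 + 3 = 10
G - F - B: 5 + 3 = 8
The minimum is 8.

8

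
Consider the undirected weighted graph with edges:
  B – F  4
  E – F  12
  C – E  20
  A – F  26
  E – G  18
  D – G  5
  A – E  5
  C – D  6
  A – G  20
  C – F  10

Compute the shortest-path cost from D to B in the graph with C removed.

39

Paths from D to B avoiding C:
D → G → A → E → F → B: 5 + 20 + 5 + 12 + 4 = 46
D → G → E → A → F → B: 5 + 18 + 5 + 26 + 4 = 58
D → G → A → F → B: 5 + 20 + 26 + 4 = 55
D → G → E → F → B: 5 + 18 + 12 + 4 = 39
Best route has total 39.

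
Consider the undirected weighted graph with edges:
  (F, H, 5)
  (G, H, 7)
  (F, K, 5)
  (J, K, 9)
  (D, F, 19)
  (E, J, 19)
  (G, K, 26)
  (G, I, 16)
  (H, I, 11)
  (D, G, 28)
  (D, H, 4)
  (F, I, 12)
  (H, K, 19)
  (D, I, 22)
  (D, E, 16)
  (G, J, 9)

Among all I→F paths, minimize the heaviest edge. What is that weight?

Comparing a few candidate routes:
I-H-F: max(11, 5) = 11
I-F: max(12) = 12
I-H-G-J-K-F: max(11, 7, 9, 9, 5) = 11
I-G-H-F: max(16, 7, 5) = 16
Best route has worst link 11.

11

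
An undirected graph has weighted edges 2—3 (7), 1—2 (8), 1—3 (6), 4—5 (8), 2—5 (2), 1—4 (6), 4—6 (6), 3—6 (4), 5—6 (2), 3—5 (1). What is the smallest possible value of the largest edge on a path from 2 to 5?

Some routes from 2 to 5:
2→3→1→4→6→5: max(7, 6, 6, 6, 2) = 7
2→3→6→5: max(7, 4, 2) = 7
2→5: max(2) = 2
2→1→4→6→3→5: max(8, 6, 6, 4, 1) = 8
2→3→5: max(7, 1) = 7
The minimum achievable maximum is 2.

2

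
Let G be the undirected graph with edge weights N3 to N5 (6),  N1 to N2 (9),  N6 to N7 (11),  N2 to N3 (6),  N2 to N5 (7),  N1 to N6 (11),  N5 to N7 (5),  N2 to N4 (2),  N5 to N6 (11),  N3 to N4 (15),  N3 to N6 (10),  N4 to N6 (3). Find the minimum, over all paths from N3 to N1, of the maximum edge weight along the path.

9

A few of the N3→N1 routes:
N3-N2-N1: max(6, 9) = 9
N3-N5-N2-N1: max(6, 7, 9) = 9
N3-N6-N4-N2-N1: max(10, 3, 2, 9) = 10
The minimum achievable maximum is 9.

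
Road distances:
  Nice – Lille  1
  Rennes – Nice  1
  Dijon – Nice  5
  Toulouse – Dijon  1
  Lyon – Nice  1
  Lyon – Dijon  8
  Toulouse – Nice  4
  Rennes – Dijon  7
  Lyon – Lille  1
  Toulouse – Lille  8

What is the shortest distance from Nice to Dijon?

5

Comparing a few candidate routes:
Nice-Dijon: 5
Nice-Rennes-Dijon: 1 + 7 = 8
Nice-Toulouse-Dijon: 4 + 1 = 5
Best route has total 5.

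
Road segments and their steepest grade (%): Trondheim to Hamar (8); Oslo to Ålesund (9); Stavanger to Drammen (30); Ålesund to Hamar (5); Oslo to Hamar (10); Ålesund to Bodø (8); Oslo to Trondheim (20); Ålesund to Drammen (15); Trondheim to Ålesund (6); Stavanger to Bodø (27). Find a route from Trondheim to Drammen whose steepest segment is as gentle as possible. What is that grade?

Comparing a few candidate routes:
Trondheim -> Oslo -> Hamar -> Ålesund -> Drammen: max(20, 10, 5, 15) = 20
Trondheim -> Hamar -> Ålesund -> Drammen: max(8, 5, 15) = 15
Trondheim -> Ålesund -> Drammen: max(6, 15) = 15
Trondheim -> Oslo -> Ålesund -> Drammen: max(20, 9, 15) = 20
Trondheim -> Hamar -> Oslo -> Ålesund -> Drammen: max(8, 10, 9, 15) = 15
Smallest bottleneck: 15%.

15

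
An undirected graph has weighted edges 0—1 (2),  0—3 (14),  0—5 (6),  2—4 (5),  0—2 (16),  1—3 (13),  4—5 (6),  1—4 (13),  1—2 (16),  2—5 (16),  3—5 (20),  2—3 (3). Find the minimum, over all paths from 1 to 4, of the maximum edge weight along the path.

6

Checking several routes:
1-0-5-4: max(2, 6, 6) = 6
1-0-5-2-4: max(2, 6, 16, 5) = 16
1-3-0-5-4: max(13, 14, 6, 6) = 14
1-4: max(13) = 13
1-3-2-4: max(13, 3, 5) = 13
1-0-3-2-4: max(2, 14, 3, 5) = 14
The minimum achievable maximum is 6.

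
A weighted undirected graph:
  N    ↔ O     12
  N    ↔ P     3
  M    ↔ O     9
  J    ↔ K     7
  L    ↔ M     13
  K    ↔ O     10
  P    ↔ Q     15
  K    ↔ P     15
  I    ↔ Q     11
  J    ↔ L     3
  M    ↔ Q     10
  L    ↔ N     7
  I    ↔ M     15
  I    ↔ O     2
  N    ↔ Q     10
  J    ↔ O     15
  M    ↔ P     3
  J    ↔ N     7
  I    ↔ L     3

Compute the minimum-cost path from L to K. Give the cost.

10

Checking several routes:
L -> J -> N -> P -> K: 3 + 7 + 3 + 15 = 28
L -> N -> J -> K: 7 + 7 + 7 = 21
L -> J -> K: 3 + 7 = 10
L -> I -> O -> J -> K: 3 + 2 + 15 + 7 = 27
L -> I -> O -> K: 3 + 2 + 10 = 15
L -> N -> P -> K: 7 + 3 + 15 = 25
The minimum is 10.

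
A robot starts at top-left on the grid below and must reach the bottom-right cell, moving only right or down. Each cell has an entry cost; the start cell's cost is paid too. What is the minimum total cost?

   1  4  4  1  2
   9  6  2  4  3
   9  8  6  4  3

One optimal route is (0,0)→(0,1)→(0,2)→(0,3)→(0,4)→(1,4)→(2,4).
Its cost is 1 + 4 + 4 + 1 + 2 + 3 + 3 = 18.

18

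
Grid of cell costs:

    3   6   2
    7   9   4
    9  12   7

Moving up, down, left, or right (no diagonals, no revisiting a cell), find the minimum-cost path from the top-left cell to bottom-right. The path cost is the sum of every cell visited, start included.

Path [0,0] -> [0,1] -> [0,2] -> [1,2] -> [2,2]: 3 + 6 + 2 + 4 + 7 = 22.

22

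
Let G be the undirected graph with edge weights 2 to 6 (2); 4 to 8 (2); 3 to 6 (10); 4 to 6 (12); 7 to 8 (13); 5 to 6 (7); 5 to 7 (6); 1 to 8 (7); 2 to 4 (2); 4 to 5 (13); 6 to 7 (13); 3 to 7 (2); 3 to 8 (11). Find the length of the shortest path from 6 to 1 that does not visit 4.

Checking several routes:
6-7-8-1: 13 + 13 + 7 = 33
6-3-7-8-1: 10 + 2 + 13 + 7 = 32
6-3-8-1: 10 + 11 + 7 = 28
6-7-3-8-1: 13 + 2 + 11 + 7 = 33
6-5-7-8-1: 7 + 6 + 13 + 7 = 33
The minimum is 28.

28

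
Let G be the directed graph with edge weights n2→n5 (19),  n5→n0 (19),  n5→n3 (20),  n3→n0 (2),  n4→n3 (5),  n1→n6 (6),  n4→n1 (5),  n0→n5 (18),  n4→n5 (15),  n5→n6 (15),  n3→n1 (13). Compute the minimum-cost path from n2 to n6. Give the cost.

34

Routes from n2 to n6:
n2→n5→n6: 19 + 15 = 34
n2→n5→n3→n1→n6: 19 + 20 + 13 + 6 = 58
The minimum is 34.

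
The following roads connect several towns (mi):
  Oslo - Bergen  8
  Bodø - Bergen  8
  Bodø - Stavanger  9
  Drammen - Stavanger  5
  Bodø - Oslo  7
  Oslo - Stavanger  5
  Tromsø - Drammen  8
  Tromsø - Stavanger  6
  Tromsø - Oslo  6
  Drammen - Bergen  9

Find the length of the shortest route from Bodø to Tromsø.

A few of the Bodø→Tromsø routes:
Bodø-Bergen-Oslo-Tromsø: 8 + 8 + 6 = 22
Bodø-Stavanger-Tromsø: 9 + 6 = 15
Bodø-Stavanger-Drammen-Tromsø: 9 + 5 + 8 = 22
Bodø-Oslo-Stavanger-Tromsø: 7 + 5 + 6 = 18
Bodø-Oslo-Tromsø: 7 + 6 = 13
Bodø-Stavanger-Oslo-Tromsø: 9 + 5 + 6 = 20
Shortest: 13 mi.

13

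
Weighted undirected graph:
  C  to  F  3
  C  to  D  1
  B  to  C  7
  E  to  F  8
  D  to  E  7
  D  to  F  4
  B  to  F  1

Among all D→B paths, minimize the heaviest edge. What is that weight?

3

Comparing a few candidate routes:
D -> C -> B: max(1, 7) = 7
D -> E -> F -> C -> B: max(7, 8, 3, 7) = 8
D -> F -> C -> B: max(4, 3, 7) = 7
D -> F -> B: max(4, 1) = 4
D -> C -> F -> B: max(1, 3, 1) = 3
The minimum achievable maximum is 3.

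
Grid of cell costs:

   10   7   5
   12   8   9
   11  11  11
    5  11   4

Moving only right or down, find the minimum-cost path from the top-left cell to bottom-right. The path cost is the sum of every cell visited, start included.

46

Take [0,0] [0,1] [0,2] [1,2] [2,2] [3,2] for a total of 10 + 7 + 5 + 9 + 11 + 4 = 46.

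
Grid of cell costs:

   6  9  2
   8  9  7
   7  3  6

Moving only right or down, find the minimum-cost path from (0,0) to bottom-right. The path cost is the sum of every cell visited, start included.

Cheapest: (0,0)→(0,1)→(0,2)→(1,2)→(2,2)
  6 + 9 + 2 + 7 + 6 = 30

30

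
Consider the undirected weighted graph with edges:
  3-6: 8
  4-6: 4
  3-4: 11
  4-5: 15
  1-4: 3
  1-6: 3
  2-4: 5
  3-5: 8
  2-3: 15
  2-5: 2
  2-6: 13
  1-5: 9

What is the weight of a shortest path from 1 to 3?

Comparing a few candidate routes:
1 → 6 → 3: 3 + 8 = 11
1 → 4 → 2 → 5 → 3: 3 + 5 + 2 + 8 = 18
1 → 4 → 3: 3 + 11 = 14
1 → 4 → 6 → 3: 3 + 4 + 8 = 15
1 → 5 → 3: 9 + 8 = 17
Shortest: 11.

11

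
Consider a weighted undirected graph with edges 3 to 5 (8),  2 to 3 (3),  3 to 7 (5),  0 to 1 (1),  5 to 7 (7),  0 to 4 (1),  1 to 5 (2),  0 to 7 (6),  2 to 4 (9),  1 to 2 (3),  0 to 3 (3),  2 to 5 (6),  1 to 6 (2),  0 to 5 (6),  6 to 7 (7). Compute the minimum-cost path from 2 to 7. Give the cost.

Some routes from 2 to 7:
2 -> 3 -> 0 -> 7: 3 + 3 + 6 = 12
2 -> 3 -> 7: 3 + 5 = 8
2 -> 1 -> 0 -> 7: 3 + 1 + 6 = 10
2 -> 1 -> 6 -> 7: 3 + 2 + 7 = 12
2 -> 1 -> 0 -> 3 -> 7: 3 + 1 + 3 + 5 = 12
Best route has total 8.

8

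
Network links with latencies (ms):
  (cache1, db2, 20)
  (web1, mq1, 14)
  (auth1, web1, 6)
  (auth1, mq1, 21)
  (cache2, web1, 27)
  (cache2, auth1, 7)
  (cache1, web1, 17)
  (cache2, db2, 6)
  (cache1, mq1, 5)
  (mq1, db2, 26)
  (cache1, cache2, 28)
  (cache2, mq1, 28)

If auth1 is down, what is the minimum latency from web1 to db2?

Comparing a few candidate routes:
web1 → cache2 → db2: 27 + 6 = 33
web1 → cache1 → db2: 17 + 20 = 37
web1 → mq1 → cache1 → db2: 14 + 5 + 20 = 39
Best route has total 33 ms.

33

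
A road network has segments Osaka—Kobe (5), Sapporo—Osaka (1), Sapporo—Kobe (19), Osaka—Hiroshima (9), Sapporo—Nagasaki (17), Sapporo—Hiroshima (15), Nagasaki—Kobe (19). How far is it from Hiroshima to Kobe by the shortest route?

14

A few of the Hiroshima→Kobe routes:
Hiroshima - Osaka - Kobe: 9 + 5 = 14
Hiroshima - Sapporo - Kobe: 15 + 19 = 34
Hiroshima - Sapporo - Osaka - Kobe: 15 + 1 + 5 = 21
Hiroshima - Osaka - Sapporo - Kobe: 9 + 1 + 19 = 29
Shortest: 14 mi.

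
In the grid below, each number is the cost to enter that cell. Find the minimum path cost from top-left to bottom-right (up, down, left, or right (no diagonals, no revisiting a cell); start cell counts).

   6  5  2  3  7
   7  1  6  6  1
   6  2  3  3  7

27

Path (0,0) (0,1) (1,1) (2,1) (2,2) (2,3) (2,4): 6 + 5 + 1 + 2 + 3 + 3 + 7 = 27.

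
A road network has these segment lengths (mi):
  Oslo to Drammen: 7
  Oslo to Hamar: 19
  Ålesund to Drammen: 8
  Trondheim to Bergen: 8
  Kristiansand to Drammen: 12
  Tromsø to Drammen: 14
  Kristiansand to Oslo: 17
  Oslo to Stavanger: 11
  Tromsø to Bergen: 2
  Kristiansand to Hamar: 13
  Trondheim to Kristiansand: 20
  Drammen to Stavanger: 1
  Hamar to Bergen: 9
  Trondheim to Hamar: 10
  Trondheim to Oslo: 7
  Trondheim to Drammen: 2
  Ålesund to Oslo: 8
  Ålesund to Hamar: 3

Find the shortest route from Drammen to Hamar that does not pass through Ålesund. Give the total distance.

Some routes from Drammen to Hamar avoiding Ålesund:
Drammen → Tromsø → Bergen → Hamar: 14 + 2 + 9 = 25
Drammen → Trondheim → Bergen → Hamar: 2 + 8 + 9 = 19
Drammen → Trondheim → Hamar: 2 + 10 = 12
Drammen → Oslo → Trondheim → Hamar: 7 + 7 + 10 = 24
Shortest: 12 mi.

12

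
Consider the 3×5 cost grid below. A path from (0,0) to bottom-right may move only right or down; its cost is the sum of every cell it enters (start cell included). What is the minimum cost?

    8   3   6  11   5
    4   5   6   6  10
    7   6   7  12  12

50

Take r0c0 r0c1 r1c1 r1c2 r1c3 r1c4 r2c4 for a total of 8 + 3 + 5 + 6 + 6 + 10 + 12 = 50.
(Top row then right column would cost 55.)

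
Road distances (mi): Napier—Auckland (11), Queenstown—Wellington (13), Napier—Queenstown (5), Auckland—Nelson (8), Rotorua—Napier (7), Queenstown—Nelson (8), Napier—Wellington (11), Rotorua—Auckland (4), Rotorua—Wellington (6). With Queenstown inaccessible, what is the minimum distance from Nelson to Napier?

Paths from Nelson to Napier avoiding Queenstown:
Nelson - Auckland - Napier: 8 + 11 = 19
Nelson - Auckland - Rotorua - Napier: 8 + 4 + 7 = 19
Nelson - Auckland - Rotorua - Wellington - Napier: 8 + 4 + 6 + 11 = 29
Shortest: 19 mi.

19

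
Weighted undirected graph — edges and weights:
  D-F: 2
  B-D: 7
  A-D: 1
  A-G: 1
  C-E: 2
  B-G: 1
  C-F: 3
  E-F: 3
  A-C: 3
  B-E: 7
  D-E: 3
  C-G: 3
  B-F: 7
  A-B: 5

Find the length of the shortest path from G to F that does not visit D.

Comparing a few candidate routes:
G - B - E - F: 1 + 7 + 3 = 11
G - A - C - F: 1 + 3 + 3 = 7
G - C - E - F: 3 + 2 + 3 = 8
G - A - C - E - F: 1 + 3 + 2 + 3 = 9
G - C - F: 3 + 3 = 6
G - B - F: 1 + 7 = 8
The minimum is 6.

6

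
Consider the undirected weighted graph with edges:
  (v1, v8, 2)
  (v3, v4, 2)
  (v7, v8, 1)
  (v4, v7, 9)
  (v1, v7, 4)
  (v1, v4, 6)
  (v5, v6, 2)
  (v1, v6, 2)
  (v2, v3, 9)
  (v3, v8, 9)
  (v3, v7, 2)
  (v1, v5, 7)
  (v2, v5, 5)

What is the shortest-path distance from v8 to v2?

Some routes from v8 to v2:
v8 → v1 → v6 → v5 → v2: 2 + 2 + 2 + 5 = 11
v8 → v7 → v1 → v6 → v5 → v2: 1 + 4 + 2 + 2 + 5 = 14
v8 → v7 → v1 → v5 → v2: 1 + 4 + 7 + 5 = 17
v8 → v1 → v5 → v2: 2 + 7 + 5 = 14
v8 → v7 → v3 → v2: 1 + 2 + 9 = 12
v8 → v1 → v7 → v3 → v2: 2 + 4 + 2 + 9 = 17
Shortest: 11.

11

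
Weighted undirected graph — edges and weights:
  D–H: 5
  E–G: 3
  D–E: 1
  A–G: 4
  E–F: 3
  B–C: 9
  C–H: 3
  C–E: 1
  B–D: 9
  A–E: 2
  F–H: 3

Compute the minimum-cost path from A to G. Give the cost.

4

Routes from A to G:
A → G: 4
A → E → G: 2 + 3 = 5
The minimum is 4.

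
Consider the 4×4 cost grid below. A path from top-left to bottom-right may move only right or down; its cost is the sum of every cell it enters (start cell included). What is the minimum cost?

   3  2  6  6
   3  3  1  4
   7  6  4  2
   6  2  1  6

Take r0c0→r0c1→r1c1→r1c2→r2c2→r3c2→r3c3 for a total of 3 + 2 + 3 + 1 + 4 + 1 + 6 = 20.
(Top row then right column would cost 29.)

20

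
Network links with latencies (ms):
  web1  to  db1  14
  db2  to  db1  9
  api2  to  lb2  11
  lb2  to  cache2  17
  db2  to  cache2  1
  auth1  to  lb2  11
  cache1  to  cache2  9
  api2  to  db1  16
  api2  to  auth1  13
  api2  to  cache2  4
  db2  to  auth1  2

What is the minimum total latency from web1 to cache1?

33

Some routes from web1 to cache1:
web1 - db1 - api2 - cache2 - cache1: 14 + 16 + 4 + 9 = 43
web1 - db1 - db2 - cache2 - cache1: 14 + 9 + 1 + 9 = 33
web1 - db1 - api2 - auth1 - db2 - cache2 - cache1: 14 + 16 + 13 + 2 + 1 + 9 = 55
web1 - db1 - db2 - auth1 - api2 - cache2 - cache1: 14 + 9 + 2 + 13 + 4 + 9 = 51
Shortest: 33 ms.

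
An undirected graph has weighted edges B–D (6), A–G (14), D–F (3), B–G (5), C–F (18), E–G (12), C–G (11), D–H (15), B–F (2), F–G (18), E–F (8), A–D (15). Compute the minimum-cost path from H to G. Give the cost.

A few of the H→G routes:
H - D - B - G: 15 + 6 + 5 = 26
H - D - F - B - G: 15 + 3 + 2 + 5 = 25
H - D - F - G: 15 + 3 + 18 = 36
Best route has total 25.

25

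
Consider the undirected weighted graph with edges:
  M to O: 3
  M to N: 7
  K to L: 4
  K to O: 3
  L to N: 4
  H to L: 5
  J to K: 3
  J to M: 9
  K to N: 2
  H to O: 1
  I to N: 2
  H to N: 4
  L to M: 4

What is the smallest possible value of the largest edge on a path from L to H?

4

Checking several routes:
L - K - O - H: max(4, 3, 1) = 4
L - M - O - K - N - H: max(4, 3, 3, 2, 4) = 4
L - N - K - O - H: max(4, 2, 3, 1) = 4
L - N - H: max(4, 4) = 4
L - K - N - H: max(4, 2, 4) = 4
L - M - O - H: max(4, 3, 1) = 4
Smallest bottleneck: 4.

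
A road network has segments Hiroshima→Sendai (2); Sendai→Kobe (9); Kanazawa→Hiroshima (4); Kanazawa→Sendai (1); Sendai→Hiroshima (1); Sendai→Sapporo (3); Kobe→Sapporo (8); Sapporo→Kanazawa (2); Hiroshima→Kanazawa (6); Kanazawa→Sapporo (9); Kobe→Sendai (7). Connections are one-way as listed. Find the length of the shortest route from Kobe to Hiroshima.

Routes from Kobe to Hiroshima:
Kobe→Sendai→Hiroshima: 7 + 1 = 8
Kobe→Sapporo→Kanazawa→Hiroshima: 8 + 2 + 4 = 14
Kobe→Sendai→Sapporo→Kanazawa→Hiroshima: 7 + 3 + 2 + 4 = 16
Kobe→Sapporo→Kanazawa→Sendai→Hiroshima: 8 + 2 + 1 + 1 = 12
Shortest: 8.

8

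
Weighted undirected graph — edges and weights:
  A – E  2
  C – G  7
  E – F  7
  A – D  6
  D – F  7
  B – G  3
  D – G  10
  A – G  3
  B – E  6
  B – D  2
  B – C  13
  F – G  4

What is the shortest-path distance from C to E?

12

Some routes from C to E:
C → G → F → E: 7 + 4 + 7 = 18
C → G → B → E: 7 + 3 + 6 = 16
C → G → A → E: 7 + 3 + 2 = 12
Best route has total 12.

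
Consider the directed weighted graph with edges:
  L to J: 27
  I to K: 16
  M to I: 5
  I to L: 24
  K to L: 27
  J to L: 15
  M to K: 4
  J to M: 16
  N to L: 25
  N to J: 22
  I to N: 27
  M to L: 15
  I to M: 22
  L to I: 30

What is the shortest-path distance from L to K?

A few of the L→K routes:
L -> I -> K: 30 + 16 = 46
L -> J -> M -> K: 27 + 16 + 4 = 47
L -> I -> M -> K: 30 + 22 + 4 = 56
Best route has total 46.

46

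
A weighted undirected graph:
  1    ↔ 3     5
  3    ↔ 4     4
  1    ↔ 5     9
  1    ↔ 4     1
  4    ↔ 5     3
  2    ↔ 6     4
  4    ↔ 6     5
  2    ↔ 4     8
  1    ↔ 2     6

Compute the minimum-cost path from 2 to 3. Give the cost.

Comparing a few candidate routes:
2 - 6 - 4 - 3: 4 + 5 + 4 = 13
2 - 1 - 4 - 3: 6 + 1 + 4 = 11
2 - 1 - 3: 6 + 5 = 11
2 - 4 - 3: 8 + 4 = 12
The minimum is 11.

11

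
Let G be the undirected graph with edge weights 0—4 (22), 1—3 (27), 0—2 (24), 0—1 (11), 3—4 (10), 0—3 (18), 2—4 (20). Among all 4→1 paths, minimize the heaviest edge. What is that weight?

18

Checking several routes:
4 -> 0 -> 3 -> 1: max(22, 18, 27) = 27
4 -> 3 -> 0 -> 1: max(10, 18, 11) = 18
4 -> 2 -> 0 -> 1: max(20, 24, 11) = 24
4 -> 0 -> 1: max(22, 11) = 22
The minimum achievable maximum is 18.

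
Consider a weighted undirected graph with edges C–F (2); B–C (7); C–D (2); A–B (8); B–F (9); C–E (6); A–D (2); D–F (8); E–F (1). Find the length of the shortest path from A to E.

7

Some routes from A to E:
A-D-C-E: 2 + 2 + 6 = 10
A-D-C-F-E: 2 + 2 + 2 + 1 = 7
A-D-F-C-E: 2 + 8 + 2 + 6 = 18
A-B-F-E: 8 + 9 + 1 = 18
A-B-C-F-E: 8 + 7 + 2 + 1 = 18
A-D-F-E: 2 + 8 + 1 = 11
The minimum is 7.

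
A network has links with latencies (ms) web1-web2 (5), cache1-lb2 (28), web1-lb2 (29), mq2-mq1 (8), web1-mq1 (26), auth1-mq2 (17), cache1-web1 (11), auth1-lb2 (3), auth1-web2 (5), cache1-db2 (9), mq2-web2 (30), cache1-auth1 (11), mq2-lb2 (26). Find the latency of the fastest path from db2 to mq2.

Some routes from db2 to mq2:
db2→cache1→web1→web2→auth1→mq2: 9 + 11 + 5 + 5 + 17 = 47
db2→cache1→auth1→lb2→mq2: 9 + 11 + 3 + 26 = 49
db2→cache1→auth1→mq2: 9 + 11 + 17 = 37
db2→cache1→web1→mq1→mq2: 9 + 11 + 26 + 8 = 54
Best route has total 37 ms.

37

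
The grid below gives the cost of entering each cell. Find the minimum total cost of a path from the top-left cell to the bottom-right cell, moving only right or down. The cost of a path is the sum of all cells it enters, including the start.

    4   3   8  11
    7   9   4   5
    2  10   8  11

Take (0,0) (0,1) (0,2) (1,2) (1,3) (2,3) for a total of 4 + 3 + 8 + 4 + 5 + 11 = 35.

35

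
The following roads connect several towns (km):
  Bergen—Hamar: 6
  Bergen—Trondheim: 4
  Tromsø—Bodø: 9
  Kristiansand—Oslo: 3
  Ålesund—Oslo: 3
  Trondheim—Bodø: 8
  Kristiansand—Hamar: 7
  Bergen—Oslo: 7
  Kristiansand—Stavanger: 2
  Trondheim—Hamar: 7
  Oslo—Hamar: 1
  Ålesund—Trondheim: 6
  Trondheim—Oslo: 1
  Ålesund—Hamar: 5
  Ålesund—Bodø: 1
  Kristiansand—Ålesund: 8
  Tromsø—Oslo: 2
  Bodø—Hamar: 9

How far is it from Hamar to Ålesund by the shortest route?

4

Some routes from Hamar to Ålesund:
Hamar -> Bodø -> Ålesund: 9 + 1 = 10
Hamar -> Ålesund: 5
Hamar -> Oslo -> Ålesund: 1 + 3 = 4
Hamar -> Oslo -> Trondheim -> Ålesund: 1 + 1 + 6 = 8
Shortest: 4 km.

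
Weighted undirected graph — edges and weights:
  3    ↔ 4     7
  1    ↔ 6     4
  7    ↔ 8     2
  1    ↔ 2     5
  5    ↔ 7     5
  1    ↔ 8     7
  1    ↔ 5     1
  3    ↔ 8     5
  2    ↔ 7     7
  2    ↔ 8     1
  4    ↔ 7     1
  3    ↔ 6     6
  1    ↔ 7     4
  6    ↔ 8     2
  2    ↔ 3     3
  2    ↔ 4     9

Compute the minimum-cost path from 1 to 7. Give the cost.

A few of the 1→7 routes:
1→6→8→7: 4 + 2 + 2 = 8
1→5→7: 1 + 5 = 6
1→2→8→7: 5 + 1 + 2 = 8
1→8→7: 7 + 2 = 9
1→7: 4
The minimum is 4.

4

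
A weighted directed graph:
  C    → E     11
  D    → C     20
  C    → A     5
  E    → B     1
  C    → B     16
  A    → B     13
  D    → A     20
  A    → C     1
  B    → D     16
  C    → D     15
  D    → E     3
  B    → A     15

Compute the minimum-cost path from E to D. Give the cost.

17

Routes from E to D:
E - B - D: 1 + 16 = 17
E - B - A - C - D: 1 + 15 + 1 + 15 = 32
Best route has total 17.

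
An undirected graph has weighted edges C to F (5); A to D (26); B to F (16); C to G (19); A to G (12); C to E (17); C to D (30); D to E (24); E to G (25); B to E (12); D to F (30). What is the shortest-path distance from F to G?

Checking several routes:
F - B - E - C - G: 16 + 12 + 17 + 19 = 64
F - C - G: 5 + 19 = 24
F - C - E - G: 5 + 17 + 25 = 47
F - B - E - G: 16 + 12 + 25 = 53
Shortest: 24.

24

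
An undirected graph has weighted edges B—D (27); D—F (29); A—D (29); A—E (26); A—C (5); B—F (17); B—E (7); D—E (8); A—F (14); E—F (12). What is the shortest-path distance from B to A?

31

Comparing a few candidate routes:
B→E→F→A: 7 + 12 + 14 = 33
B→F→A: 17 + 14 = 31
B→E→A: 7 + 26 = 33
B→E→D→A: 7 + 8 + 29 = 44
Shortest: 31.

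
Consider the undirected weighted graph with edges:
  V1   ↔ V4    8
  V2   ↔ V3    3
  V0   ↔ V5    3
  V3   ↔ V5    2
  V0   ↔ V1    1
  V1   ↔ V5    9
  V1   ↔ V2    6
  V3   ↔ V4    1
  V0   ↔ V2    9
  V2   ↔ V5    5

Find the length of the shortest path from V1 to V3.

6

A few of the V1→V3 routes:
V1 - V0 - V5 - V3: 1 + 3 + 2 = 6
V1 - V4 - V3: 8 + 1 = 9
V1 - V2 - V3: 6 + 3 = 9
Shortest: 6.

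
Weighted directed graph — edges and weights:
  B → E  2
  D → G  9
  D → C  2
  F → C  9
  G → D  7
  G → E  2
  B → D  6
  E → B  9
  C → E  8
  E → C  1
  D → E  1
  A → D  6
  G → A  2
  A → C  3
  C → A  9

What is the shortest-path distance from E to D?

15

Routes from E to D:
E - C - A - D: 1 + 9 + 6 = 16
E - B - D: 9 + 6 = 15
The minimum is 15.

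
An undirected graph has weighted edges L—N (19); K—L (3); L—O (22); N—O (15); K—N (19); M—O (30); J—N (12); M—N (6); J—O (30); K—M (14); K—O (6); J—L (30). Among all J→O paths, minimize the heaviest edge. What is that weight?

Some routes from J to O:
J - N - M - K - O: max(12, 6, 14, 6) = 14
J - N - O: max(12, 15) = 15
J - N - K - O: max(12, 19, 6) = 19
J - N - L - K - O: max(12, 19, 3, 6) = 19
Best route has worst link 14.

14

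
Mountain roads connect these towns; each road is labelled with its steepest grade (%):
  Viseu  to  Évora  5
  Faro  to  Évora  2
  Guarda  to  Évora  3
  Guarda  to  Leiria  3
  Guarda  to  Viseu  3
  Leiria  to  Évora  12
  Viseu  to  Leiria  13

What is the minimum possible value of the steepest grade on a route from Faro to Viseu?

Some routes from Faro to Viseu:
Faro→Évora→Guarda→Viseu: max(2, 3, 3) = 3
Faro→Évora→Leiria→Viseu: max(2, 12, 13) = 13
Faro→Évora→Leiria→Guarda→Viseu: max(2, 12, 3, 3) = 12
Faro→Évora→Viseu: max(2, 5) = 5
The minimum achievable maximum is 3%.

3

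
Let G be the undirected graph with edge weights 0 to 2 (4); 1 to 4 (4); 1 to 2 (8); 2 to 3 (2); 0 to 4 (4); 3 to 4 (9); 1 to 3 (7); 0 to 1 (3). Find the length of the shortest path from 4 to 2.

8

Comparing a few candidate routes:
4 - 3 - 2: 9 + 2 = 11
4 - 1 - 2: 4 + 8 = 12
4 - 1 - 0 - 2: 4 + 3 + 4 = 11
4 - 0 - 2: 4 + 4 = 8
Best route has total 8.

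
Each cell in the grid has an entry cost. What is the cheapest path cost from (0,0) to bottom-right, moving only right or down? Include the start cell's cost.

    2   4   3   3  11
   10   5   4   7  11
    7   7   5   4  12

34

Cheapest: r0c0→r0c1→r0c2→r1c2→r2c2→r2c3→r2c4
  2 + 4 + 3 + 4 + 5 + 4 + 12 = 34
(Top row then right column would cost 46.)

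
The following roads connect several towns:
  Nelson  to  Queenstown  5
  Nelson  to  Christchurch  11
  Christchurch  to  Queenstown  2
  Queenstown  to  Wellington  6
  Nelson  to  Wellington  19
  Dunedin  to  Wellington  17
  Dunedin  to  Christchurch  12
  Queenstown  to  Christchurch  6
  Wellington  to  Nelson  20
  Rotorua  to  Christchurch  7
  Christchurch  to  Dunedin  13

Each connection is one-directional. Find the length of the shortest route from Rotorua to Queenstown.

9

Paths from Rotorua to Queenstown:
Rotorua -> Christchurch -> Dunedin -> Wellington -> Nelson -> Queenstown: 7 + 13 + 17 + 20 + 5 = 62
Rotorua -> Christchurch -> Queenstown: 7 + 2 = 9
The minimum is 9.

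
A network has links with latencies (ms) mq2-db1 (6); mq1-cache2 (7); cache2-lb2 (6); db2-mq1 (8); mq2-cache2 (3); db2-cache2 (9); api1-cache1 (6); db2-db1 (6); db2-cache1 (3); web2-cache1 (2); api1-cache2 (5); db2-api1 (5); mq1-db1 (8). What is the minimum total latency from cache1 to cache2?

11

Checking several routes:
cache1→db2→cache2: 3 + 9 = 12
cache1→api1→cache2: 6 + 5 = 11
cache1→db2→mq1→cache2: 3 + 8 + 7 = 18
cache1→db2→api1→cache2: 3 + 5 + 5 = 13
cache1→db2→db1→mq2→cache2: 3 + 6 + 6 + 3 = 18
Best route has total 11 ms.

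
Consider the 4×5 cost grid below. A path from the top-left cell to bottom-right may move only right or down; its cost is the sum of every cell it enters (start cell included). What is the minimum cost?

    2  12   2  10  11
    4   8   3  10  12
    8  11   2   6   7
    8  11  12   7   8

Take r0c0 r1c0 r1c1 r1c2 r2c2 r2c3 r2c4 r3c4 for a total of 2 + 4 + 8 + 3 + 2 + 6 + 7 + 8 = 40.
For comparison, the top-then-right route costs 64.

40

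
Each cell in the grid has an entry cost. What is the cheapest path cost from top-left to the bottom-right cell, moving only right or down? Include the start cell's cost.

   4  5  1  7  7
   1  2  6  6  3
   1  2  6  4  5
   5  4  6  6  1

24

Cheapest: r0c0 → r1c0 → r2c0 → r2c1 → r2c2 → r2c3 → r2c4 → r3c4
  4 + 1 + 1 + 2 + 6 + 4 + 5 + 1 = 24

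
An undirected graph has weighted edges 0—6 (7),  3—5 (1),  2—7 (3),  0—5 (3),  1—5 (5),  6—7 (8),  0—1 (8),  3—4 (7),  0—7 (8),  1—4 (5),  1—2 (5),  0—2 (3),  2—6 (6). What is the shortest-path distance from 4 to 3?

Some routes from 4 to 3:
4→1→2→6→0→5→3: 5 + 5 + 6 + 7 + 3 + 1 = 27
4→1→0→5→3: 5 + 8 + 3 + 1 = 17
4→1→2→7→0→5→3: 5 + 5 + 3 + 8 + 3 + 1 = 25
4→1→5→3: 5 + 5 + 1 = 11
4→1→2→0→5→3: 5 + 5 + 3 + 3 + 1 = 17
4→3: 7
Shortest: 7.

7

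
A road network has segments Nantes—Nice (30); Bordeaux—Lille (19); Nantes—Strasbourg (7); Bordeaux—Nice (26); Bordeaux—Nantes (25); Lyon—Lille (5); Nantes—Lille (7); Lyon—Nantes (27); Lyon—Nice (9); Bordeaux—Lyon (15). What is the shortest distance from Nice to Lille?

Checking several routes:
Nice→Lyon→Lille: 9 + 5 = 14
Nice→Nantes→Lille: 30 + 7 = 37
Nice→Lyon→Bordeaux→Lille: 9 + 15 + 19 = 43
Nice→Lyon→Nantes→Lille: 9 + 27 + 7 = 43
Nice→Bordeaux→Lille: 26 + 19 = 45
Shortest: 14 mi.

14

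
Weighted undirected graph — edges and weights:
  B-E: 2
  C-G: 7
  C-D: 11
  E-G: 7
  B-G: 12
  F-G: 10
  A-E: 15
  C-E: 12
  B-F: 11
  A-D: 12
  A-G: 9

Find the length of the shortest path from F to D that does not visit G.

36

Routes from F to D avoiding G:
F→B→E→A→D: 11 + 2 + 15 + 12 = 40
F→B→E→C→D: 11 + 2 + 12 + 11 = 36
Best route has total 36.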